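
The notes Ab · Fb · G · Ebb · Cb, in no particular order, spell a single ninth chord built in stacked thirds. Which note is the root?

Fb

Arranged so that each adjacent pair is a third by letter name: Fb – Ab – Cb – Ebb – G.
The bottom of that stack, Fb, is the root (this is Fb dominant seventh sharp nine).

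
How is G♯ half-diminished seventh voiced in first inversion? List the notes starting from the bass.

B, D, F#, G#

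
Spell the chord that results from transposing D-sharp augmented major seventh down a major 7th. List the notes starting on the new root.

Transposed root: D-sharp → E (major 7th down). So we spell E augmented major seventh:
root → E
3rd (major 3rd) → G-sharp
5th (augmented 5th) → B-sharp
7th (major 7th) → D-sharp

E, G-sharp, B-sharp, D-sharp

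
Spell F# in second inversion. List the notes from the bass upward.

C#  F#  A#

In root position, F# is F#–A#–C#.
Second inversion puts the fifth (C#) in the bass.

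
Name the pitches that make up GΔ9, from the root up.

Root G, quality major ninth:
- root: G
- major 3rd: B
- perfect 5th: D
- major 7th: F#
- major 9th: A

G B D F# A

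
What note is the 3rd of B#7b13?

B#7b13 is built on B#; its 3rd is a major 3rd above the root.
A third above B uses the letter D, and the major 3rd above B# is D##.

D##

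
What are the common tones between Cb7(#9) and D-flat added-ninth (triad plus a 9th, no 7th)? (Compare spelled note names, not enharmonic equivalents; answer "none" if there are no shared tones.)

Eb

Cb7(#9): Cb Eb Gb Bbb D
D-flat added-ninth: Db F Ab Eb
Common to both → Eb.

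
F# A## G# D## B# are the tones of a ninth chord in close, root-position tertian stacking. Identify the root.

G#

Stacking in thirds gives G# – B# – D## – F# – A##, so G# is the root — G# dominant seventh sharp nine sharp five.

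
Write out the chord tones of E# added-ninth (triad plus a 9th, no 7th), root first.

E# G## B# F##

Root E#, quality added-ninth:
- root: E#
- major 3rd: G##
- perfect 5th: B#
- major 9th: F##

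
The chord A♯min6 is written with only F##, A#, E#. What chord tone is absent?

A♯min6 = A#, C#, E#, F##. The voicing lacks the 3rd (minor 3rd), C#.

C#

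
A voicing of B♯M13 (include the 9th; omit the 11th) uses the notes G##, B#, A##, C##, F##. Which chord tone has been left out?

D##

B♯M13 = B#, D##, F##, A##, C##, G##. The voicing lacks the 3rd (major 3rd), D##.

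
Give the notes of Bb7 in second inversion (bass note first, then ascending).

Bb7 = Bb–D–F–Ab; second inversion → fifth (F) lowest.

F  Ab  Bb  D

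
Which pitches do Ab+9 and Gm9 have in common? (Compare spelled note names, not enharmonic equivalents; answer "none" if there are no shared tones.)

Ab+9 = A♭, C, E, G♭, B♭.
Gm9 = G, B♭, D, F, A.
Shared: B♭.

B♭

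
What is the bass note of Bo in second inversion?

F

Bo in root position is B–D–F.
Second inversion places the fifth in the bass, which is F.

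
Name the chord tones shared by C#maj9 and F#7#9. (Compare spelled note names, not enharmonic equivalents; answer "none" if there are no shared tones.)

C#

C#maj9: C# E# G# B# D#
F#7#9: F# A# C# E G##
Common to both → C#.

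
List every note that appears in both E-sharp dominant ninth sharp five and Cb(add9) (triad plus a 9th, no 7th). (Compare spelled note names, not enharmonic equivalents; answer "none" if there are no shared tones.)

E-sharp dominant ninth sharp five = E#, G##, B##, D#, F##.
Cb(add9) = Cb, Eb, Gb, Db.
Shared: none.

none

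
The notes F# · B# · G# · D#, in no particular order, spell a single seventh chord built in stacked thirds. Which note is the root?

G#

Stacking in thirds gives G# – B# – D# – F#, so G# is the root — G# dominant seventh.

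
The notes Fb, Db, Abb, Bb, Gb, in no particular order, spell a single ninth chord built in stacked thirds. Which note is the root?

Stacking in thirds gives Gb – Bb – Db – Fb – Abb, so Gb is the root — Gb dominant seventh flat nine.

Gb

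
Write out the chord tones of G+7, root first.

G – B – D♯ – F

G+7: augmented seventh on G.
Root: G
Major 3rd (3rd): B
Augmented 5th (5th): D♯
Minor 7th (7th): F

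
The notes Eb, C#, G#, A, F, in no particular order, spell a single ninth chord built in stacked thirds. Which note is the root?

Arranged so that each adjacent pair is a third by letter name: F – A – C# – Eb – G#.
The bottom of that stack, F, is the root (this is F dominant seventh sharp nine sharp five).

F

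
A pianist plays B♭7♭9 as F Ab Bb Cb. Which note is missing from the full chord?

D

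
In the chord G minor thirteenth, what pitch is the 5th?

D

Root of G minor thirteenth = G. The 5th is a perfect 5th: G up a perfect 5th → D.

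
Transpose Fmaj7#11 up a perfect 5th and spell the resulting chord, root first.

A perfect 5th up from F is C, so the new chord is C major seventh sharp eleven.
C — root
E — major 3rd
G — perfect 5th
B — major 7th
F# — augmented 11th

C, E, G, B, F#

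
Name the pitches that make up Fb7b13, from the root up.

Fb7b13 is a dominant seventh flat thirteen built on Fb.
Fb — root
Ab — major 3rd
Cb — perfect 5th
Ebb — minor 7th
Dbb — minor 13th

Fb, Ab, Cb, Ebb, Dbb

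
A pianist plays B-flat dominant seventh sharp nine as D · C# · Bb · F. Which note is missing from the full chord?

The full B-flat dominant seventh sharp nine chord is Bb, D, F, Ab, C#.
Comparing with the voicing, the minor 7th (7th) — Ab — is absent.

Ab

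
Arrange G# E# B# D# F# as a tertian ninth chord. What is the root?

E#

Stacking in thirds gives E# – G# – B# – D# – F#, so E# is the root — E# minor seventh flat nine.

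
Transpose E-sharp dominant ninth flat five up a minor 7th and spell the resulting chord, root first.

E-sharp up a minor 7th → D-sharp. New chord: D-sharp dominant ninth flat five.
Root: D-sharp
Major 3rd (3rd): F-double-sharp
Diminished 5th (5th): A
Minor 7th (7th): C-sharp
Major 9th (9th): E-sharp

D-sharp  F-double-sharp  A  C-sharp  E-sharp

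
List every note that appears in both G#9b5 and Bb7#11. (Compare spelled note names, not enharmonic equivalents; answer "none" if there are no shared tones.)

G#9b5 = G♯, B♯, D, F♯, A♯.
Bb7#11 = B♭, D, F, A♭, E.
Shared: D.

D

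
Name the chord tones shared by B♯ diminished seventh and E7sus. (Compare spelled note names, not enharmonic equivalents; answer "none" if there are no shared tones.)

B♯ diminished seventh: B♯ D♯ F♯ A
E7sus: E A B D
Common to both → A.

A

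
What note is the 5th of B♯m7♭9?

Root of B♯m7♭9 = B#. The 5th is a perfect 5th: B# up a perfect 5th → F##.

F##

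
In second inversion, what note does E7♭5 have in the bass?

E7♭5 in root position is E–G#–Bb–D.
Second inversion places the fifth in the bass, which is Bb.

Bb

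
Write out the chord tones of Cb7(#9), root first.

Cb  Eb  Gb  Bbb  D

Root Cb, quality dominant seventh sharp nine:
- root: Cb
- major 3rd: Eb
- perfect 5th: Gb
- minor 7th: Bbb
- augmented 9th: D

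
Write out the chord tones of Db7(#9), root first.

Db7(#9): dominant seventh sharp nine on D♭.
D♭ — root
F — major 3rd
A♭ — perfect 5th
C♭ — minor 7th
E — augmented 9th

D♭, F, A♭, C♭, E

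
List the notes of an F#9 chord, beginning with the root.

F♯ – A♯ – C♯ – E – G♯

Root F♯, quality dominant ninth:
Root: F♯
Major 3rd (3rd): A♯
Perfect 5th (5th): C♯
Minor 7th (7th): E
Major 9th (9th): G♯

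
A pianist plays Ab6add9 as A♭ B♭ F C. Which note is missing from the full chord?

Ab6add9 = A♭, C, E♭, F, B♭. The voicing lacks the 5th (perfect 5th), E♭.

E♭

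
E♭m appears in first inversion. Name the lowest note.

Gb

E♭m = Eb–Gb–Bb. First inversion → third in the bass = Gb.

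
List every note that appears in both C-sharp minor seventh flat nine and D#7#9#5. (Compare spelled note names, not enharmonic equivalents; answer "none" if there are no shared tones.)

C#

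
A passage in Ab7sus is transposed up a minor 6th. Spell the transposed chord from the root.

Ab up a minor 6th → Fb. New chord: Fb dominant seventh suspended fourth.
- root: Fb
- perfect 4th: Bbb
- perfect 5th: Cb
- minor 7th: Ebb

Fb  Bbb  Cb  Ebb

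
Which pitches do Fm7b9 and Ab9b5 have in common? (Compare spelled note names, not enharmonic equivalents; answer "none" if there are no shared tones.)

Fm7b9: F A♭ C E♭ G♭
Ab9b5: A♭ C E𝄫 G♭ B♭
Common to both → A♭, C, G♭.

A♭ C G♭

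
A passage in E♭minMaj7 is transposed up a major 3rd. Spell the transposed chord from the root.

G  Bb  D  F#

Transposed root: Eb → G (major 3rd up). So we spell G minor-major seventh:
- root: G
- minor 3rd: Bb
- perfect 5th: D
- major 7th: F#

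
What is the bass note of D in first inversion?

F#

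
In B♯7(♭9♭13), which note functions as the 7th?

Root of B♯7(♭9♭13) = B♯. The 7th is a minor 7th: B♯ up a minor 7th → A♯.

A♯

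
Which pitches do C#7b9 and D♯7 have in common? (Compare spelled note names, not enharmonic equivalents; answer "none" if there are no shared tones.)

C♯

C#7b9: C♯ E♯ G♯ B D
D♯7: D♯ F𝄪 A♯ C♯
Common to both → C♯.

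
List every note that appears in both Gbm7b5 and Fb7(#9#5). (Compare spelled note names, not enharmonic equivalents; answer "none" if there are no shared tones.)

Fb

Gbm7b5: Gb Bbb Dbb Fb
Fb7(#9#5): Fb Ab C Ebb G
Common to both → Fb.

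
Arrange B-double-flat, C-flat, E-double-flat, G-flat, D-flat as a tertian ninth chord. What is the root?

C-flat

Arranged so that each adjacent pair is a third by letter name: C-flat – E-double-flat – G-flat – B-double-flat – D-flat.
The bottom of that stack, C-flat, is the root (this is C-flat minor ninth).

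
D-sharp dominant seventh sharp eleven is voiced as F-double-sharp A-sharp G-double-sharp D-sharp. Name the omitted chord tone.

C-sharp

The full D-sharp dominant seventh sharp eleven chord is D-sharp, F-double-sharp, A-sharp, C-sharp, G-double-sharp.
Comparing with the voicing, the minor 7th (7th) — C-sharp — is absent.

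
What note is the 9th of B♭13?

C

B♭13 is built on Bb; its 9th is a major 9th above the root.
A second above B uses the letter C, and the major 9th above Bb is C.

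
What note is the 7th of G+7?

F

G+7 is built on G; its 7th is a minor 7th above the root.
A seventh above G uses the letter F, and the minor 7th above G is F.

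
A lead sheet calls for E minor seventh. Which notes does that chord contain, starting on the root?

E, G, B, D

E minor seventh: minor seventh on E.
Root: E
Minor 3rd (3rd): G
Perfect 5th (5th): B
Minor 7th (7th): D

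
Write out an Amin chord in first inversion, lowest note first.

C, E, A

In root position, Amin is A–C–E.
First inversion puts the third (C) in the bass.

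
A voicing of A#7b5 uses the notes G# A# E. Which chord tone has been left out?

The full A#7b5 chord is A#, C##, E, G#.
Comparing with the voicing, the major 3rd (3rd) — C## — is absent.

C##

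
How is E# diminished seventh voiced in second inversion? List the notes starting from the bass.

B D E-sharp G-sharp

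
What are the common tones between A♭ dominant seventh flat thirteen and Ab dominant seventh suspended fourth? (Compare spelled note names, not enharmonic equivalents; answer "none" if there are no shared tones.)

A♭ dominant seventh flat thirteen: A-flat C E-flat G-flat F-flat
Ab dominant seventh suspended fourth: A-flat D-flat E-flat G-flat
Common to both → A-flat, E-flat, G-flat.

A-flat – E-flat – G-flat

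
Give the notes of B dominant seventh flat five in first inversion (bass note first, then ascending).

In root position, B dominant seventh flat five is B–D#–F–A.
First inversion puts the third (D#) in the bass.

D#, F, A, B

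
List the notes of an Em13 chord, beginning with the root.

E  G  B  D  F#  A  C#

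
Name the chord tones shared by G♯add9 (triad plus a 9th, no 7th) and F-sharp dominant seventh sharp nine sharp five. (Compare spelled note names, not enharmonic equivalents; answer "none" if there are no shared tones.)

G♯add9 = G#, B#, D#, A#.
F-sharp dominant seventh sharp nine sharp five = F#, A#, C##, E, G##.
Shared: A#.

A#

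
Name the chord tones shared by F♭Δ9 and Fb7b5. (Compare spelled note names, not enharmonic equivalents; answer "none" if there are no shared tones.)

F♭Δ9: Fb Ab Cb Eb Gb
Fb7b5: Fb Ab Cbb Ebb
Common to both → Fb, Ab.

Fb, Ab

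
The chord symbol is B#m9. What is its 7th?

Root of B#m9 = B♯. The 7th is a minor 7th: B♯ up a minor 7th → A♯.

A♯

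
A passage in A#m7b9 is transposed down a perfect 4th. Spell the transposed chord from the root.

E#  G#  B#  D#  F#

A perfect 4th down from A# is E#, so the new chord is E# minor seventh flat nine.
Root: E#
Minor 3rd (3rd): G#
Perfect 5th (5th): B#
Minor 7th (7th): D#
Minor 9th (9th): F#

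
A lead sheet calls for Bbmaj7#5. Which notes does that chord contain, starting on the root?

Bb  D  F#  A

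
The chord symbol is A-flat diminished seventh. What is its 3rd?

Root of A-flat diminished seventh = Ab. The 3rd is a minor 3rd: Ab up a minor 3rd → Cb.

Cb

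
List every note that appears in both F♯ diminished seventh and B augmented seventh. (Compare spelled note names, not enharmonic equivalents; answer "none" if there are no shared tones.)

A

F♯ diminished seventh = F-sharp, A, C, E-flat.
B augmented seventh = B, D-sharp, F-double-sharp, A.
Shared: A.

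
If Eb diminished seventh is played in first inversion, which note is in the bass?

Eb diminished seventh in root position is E-flat–G-flat–B-double-flat–D-double-flat.
First inversion places the third in the bass, which is G-flat.

G-flat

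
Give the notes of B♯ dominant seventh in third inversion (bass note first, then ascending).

A-sharp, B-sharp, D-double-sharp, F-double-sharp

In root position, B♯ dominant seventh is B-sharp–D-double-sharp–F-double-sharp–A-sharp.
Third inversion puts the seventh (A-sharp) in the bass.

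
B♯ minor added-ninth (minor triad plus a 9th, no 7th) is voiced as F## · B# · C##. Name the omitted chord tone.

D#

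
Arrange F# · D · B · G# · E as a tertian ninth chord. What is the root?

Stacking in thirds gives E – G# – B – D – F#, so E is the root — E dominant ninth.

E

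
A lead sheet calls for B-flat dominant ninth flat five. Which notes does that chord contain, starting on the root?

Root B♭, quality dominant ninth flat five:
- root: B♭
- major 3rd: D
- diminished 5th: F♭
- minor 7th: A♭
- major 9th: C

B♭  D  F♭  A♭  C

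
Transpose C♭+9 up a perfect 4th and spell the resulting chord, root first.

A perfect 4th up from Cb is Fb, so the new chord is Fb dominant ninth sharp five.
Root: Fb
Major 3rd (3rd): Ab
Augmented 5th (5th): C
Minor 7th (7th): Ebb
Major 9th (9th): Gb

Fb – Ab – C – Ebb – Gb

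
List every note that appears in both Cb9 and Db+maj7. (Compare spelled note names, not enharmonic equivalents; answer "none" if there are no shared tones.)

Cb9 = Cb, Eb, Gb, Bbb, Db.
Db+maj7 = Db, F, A, C.
Shared: Db.

Db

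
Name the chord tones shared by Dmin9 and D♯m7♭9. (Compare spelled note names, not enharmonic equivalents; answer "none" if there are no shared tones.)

Dmin9 = D, F, A, C, E.
D♯m7♭9 = D#, F#, A#, C#, E.
Shared: E.

E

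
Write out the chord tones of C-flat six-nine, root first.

C-flat  E-flat  G-flat  A-flat  D-flat

Root C-flat, quality six-nine:
- root: C-flat
- major 3rd: E-flat
- perfect 5th: G-flat
- major 6th: A-flat
- major 9th: D-flat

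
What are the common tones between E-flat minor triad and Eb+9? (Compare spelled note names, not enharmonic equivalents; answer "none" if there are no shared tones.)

Eb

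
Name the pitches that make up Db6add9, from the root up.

Db6add9 is a six-nine built on Db.
root → Db
3rd (major 3rd) → F
5th (perfect 5th) → Ab
6th (major 6th) → Bb
9th (major 9th) → Eb

Db, F, Ab, Bb, Eb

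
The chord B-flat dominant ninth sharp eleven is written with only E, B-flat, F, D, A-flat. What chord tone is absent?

C

B-flat dominant ninth sharp eleven = B-flat, D, F, A-flat, C, E. The voicing lacks the 9th (major 9th), C.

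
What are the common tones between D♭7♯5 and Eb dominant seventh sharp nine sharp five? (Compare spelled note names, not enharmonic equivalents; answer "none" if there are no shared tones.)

Db

D♭7♯5 = Db, F, A, Cb.
Eb dominant seventh sharp nine sharp five = Eb, G, B, Db, F#.
Shared: Db.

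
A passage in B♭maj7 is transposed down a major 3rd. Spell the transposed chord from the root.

Gb, Bb, Db, F

A major 3rd down from Bb is Gb, so the new chord is Gb major seventh.
Gb — root
Bb — major 3rd
Db — perfect 5th
F — major 7th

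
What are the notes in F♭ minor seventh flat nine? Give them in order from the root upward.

F-flat, A-double-flat, C-flat, E-double-flat, G-double-flat

F♭ minor seventh flat nine: minor seventh flat nine on F-flat.
Root: F-flat
Minor 3rd (3rd): A-double-flat
Perfect 5th (5th): C-flat
Minor 7th (7th): E-double-flat
Minor 9th (9th): G-double-flat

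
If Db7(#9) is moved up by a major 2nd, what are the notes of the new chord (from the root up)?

Eb – G – Bb – Db – F#

A major 2nd up from Db is Eb, so the new chord is Eb dominant seventh sharp nine.
Eb — root
G — major 3rd
Bb — perfect 5th
Db — minor 7th
F# — augmented 9th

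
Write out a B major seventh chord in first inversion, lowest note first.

D-sharp – F-sharp – A-sharp – B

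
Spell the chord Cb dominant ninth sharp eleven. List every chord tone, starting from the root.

Cb, Eb, Gb, Bbb, Db, F

Root Cb, quality dominant ninth sharp eleven:
Root: Cb
Major 3rd (3rd): Eb
Perfect 5th (5th): Gb
Minor 7th (7th): Bbb
Major 9th (9th): Db
Augmented 11th (11th): F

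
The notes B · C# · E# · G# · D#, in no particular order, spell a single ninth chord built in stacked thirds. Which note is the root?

C#

Stacking in thirds gives C# – E# – G# – B – D#, so C# is the root — C# dominant ninth.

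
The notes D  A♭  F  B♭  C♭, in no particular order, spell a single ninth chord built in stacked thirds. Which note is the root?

B♭

Stacking in thirds gives B♭ – D – F – A♭ – C♭, so B♭ is the root — B♭ dominant seventh flat nine.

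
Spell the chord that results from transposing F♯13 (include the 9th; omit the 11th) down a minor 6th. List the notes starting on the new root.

Transposed root: F# → A# (minor 6th down). So we spell A# dominant thirteenth:
root → A#
3rd (major 3rd) → C##
5th (perfect 5th) → E#
7th (minor 7th) → G#
9th (major 9th) → B#
13th (major 13th) → F##

A#, C##, E#, G#, B#, F##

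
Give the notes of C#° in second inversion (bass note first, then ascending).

G, C#, E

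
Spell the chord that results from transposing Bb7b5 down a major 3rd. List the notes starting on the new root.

Gb, Bb, Dbb, Fb

A major 3rd down from Bb is Gb, so the new chord is Gb dominant seventh flat five.
Root: Gb
Major 3rd (3rd): Bb
Diminished 5th (5th): Dbb
Minor 7th (7th): Fb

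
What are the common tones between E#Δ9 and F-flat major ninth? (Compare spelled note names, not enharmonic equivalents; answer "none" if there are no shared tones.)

none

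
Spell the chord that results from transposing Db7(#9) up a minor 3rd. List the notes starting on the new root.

Fb, Ab, Cb, Ebb, G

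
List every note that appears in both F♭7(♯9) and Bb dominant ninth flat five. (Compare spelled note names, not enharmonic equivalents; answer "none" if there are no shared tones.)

F♭7(♯9) = Fb, Ab, Cb, Ebb, G.
Bb dominant ninth flat five = Bb, D, Fb, Ab, C.
Shared: Fb, Ab.

Fb, Ab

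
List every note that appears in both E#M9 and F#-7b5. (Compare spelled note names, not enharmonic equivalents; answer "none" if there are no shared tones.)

none

E#M9: E# G## B# D## F##
F#-7b5: F# A C E
Common to both → none.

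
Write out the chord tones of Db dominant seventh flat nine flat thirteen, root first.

D-flat, F, A-flat, C-flat, E-double-flat, B-double-flat

Db dominant seventh flat nine flat thirteen: dominant seventh flat nine flat thirteen on D-flat.
Root: D-flat
Major 3rd (3rd): F
Perfect 5th (5th): A-flat
Minor 7th (7th): C-flat
Minor 9th (9th): E-double-flat
Minor 13th (13th): B-double-flat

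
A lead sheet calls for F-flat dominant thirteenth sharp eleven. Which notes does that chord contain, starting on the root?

Root Fb, quality dominant thirteenth sharp eleven:
root → Fb
3rd (major 3rd) → Ab
5th (perfect 5th) → Cb
7th (minor 7th) → Ebb
9th (major 9th) → Gb
11th (augmented 11th) → Bb
13th (major 13th) → Db

Fb Ab Cb Ebb Gb Bb Db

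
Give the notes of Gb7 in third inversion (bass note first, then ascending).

Fb Gb Bb Db

In root position, Gb7 is Gb–Bb–Db–Fb.
Third inversion puts the seventh (Fb) in the bass.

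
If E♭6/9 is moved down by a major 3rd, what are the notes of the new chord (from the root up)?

A major 3rd down from E♭ is C♭, so the new chord is C♭ six-nine.
Root: C♭
Major 3rd (3rd): E♭
Perfect 5th (5th): G♭
Major 6th (6th): A♭
Major 9th (9th): D♭

C♭  E♭  G♭  A♭  D♭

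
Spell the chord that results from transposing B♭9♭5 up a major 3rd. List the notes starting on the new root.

D, F#, Ab, C, E

Bb up a major 3rd → D. New chord: D dominant ninth flat five.
D — root
F# — major 3rd
Ab — diminished 5th
C — minor 7th
E — major 9th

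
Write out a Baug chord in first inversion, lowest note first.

D# F## B

Baug = B–D#–F##; first inversion → third (D#) lowest.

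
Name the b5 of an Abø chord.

Abø is built on Ab; its 5th is a diminished 5th above the root.
A fifth above A uses the letter E, and the diminished 5th above Ab is Ebb.

Ebb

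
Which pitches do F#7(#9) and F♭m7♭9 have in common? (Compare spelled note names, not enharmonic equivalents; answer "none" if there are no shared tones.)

F#7(#9): F# A# C# E G##
F♭m7♭9: Fb Abb Cb Ebb Gbb
Common to both → none.

none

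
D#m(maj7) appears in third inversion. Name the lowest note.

D#m(maj7) in root position is D#–F#–A#–C##.
Third inversion places the seventh in the bass, which is C##.

C##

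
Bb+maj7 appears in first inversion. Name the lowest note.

D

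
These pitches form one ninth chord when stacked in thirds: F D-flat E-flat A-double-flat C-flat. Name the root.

D-flat

Arranged so that each adjacent pair is a third by letter name: D-flat – F – A-double-flat – C-flat – E-flat.
The bottom of that stack, D-flat, is the root (this is D-flat dominant ninth flat five).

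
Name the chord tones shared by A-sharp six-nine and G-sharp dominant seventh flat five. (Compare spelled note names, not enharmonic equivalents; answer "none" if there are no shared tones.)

B#

A-sharp six-nine: A# C## E# F## B#
G-sharp dominant seventh flat five: G# B# D F#
Common to both → B#.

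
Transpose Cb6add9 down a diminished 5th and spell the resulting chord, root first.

Cb down a diminished 5th → F. New chord: F six-nine.
root → F
3rd (major 3rd) → A
5th (perfect 5th) → C
6th (major 6th) → D
9th (major 9th) → G

F, A, C, D, G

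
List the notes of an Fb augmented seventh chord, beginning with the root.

Root F-flat, quality augmented seventh:
root → F-flat
3rd (major 3rd) → A-flat
5th (augmented 5th) → C
7th (minor 7th) → E-double-flat

F-flat  A-flat  C  E-double-flat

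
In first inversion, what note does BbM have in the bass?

BbM in root position is Bb–D–F.
First inversion places the third in the bass, which is D.

D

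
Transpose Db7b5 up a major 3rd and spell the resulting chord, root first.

Transposed root: Db → F (major 3rd up). So we spell F dominant seventh flat five:
Root: F
Major 3rd (3rd): A
Diminished 5th (5th): Cb
Minor 7th (7th): Eb

F A Cb Eb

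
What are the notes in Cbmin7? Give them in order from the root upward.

C♭, E𝄫, G♭, B𝄫

Root C♭, quality minor seventh:
- root: C♭
- minor 3rd: E𝄫
- perfect 5th: G♭
- minor 7th: B𝄫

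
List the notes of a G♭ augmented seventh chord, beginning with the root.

G♭ – B♭ – D – F♭

G♭ augmented seventh is an augmented seventh built on G♭.
- root: G♭
- major 3rd: B♭
- augmented 5th: D
- minor 7th: F♭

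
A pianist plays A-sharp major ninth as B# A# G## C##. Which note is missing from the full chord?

E#

A-sharp major ninth = A#, C##, E#, G##, B#. The voicing lacks the 5th (perfect 5th), E#.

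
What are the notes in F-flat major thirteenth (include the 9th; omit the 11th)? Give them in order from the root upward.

F-flat major thirteenth is a major thirteenth built on F-flat.
Root: F-flat
Major 3rd (3rd): A-flat
Perfect 5th (5th): C-flat
Major 7th (7th): E-flat
Major 9th (9th): G-flat
Major 13th (13th): D-flat

F-flat A-flat C-flat E-flat G-flat D-flat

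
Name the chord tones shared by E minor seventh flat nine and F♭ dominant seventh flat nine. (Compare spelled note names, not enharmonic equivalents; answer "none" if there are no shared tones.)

none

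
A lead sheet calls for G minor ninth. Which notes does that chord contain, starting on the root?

G minor ninth is a minor ninth built on G.
- root: G
- minor 3rd: B-flat
- perfect 5th: D
- minor 7th: F
- major 9th: A

G, B-flat, D, F, A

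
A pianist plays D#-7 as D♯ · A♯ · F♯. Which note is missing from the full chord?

C♯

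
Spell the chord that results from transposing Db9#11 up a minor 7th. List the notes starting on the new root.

C♭, E♭, G♭, B𝄫, D♭, F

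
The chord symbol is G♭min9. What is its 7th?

Root of G♭min9 = G♭. The 7th is a minor 7th: G♭ up a minor 7th → F♭.

F♭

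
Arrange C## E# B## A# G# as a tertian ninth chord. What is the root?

A#

Arranged so that each adjacent pair is a third by letter name: A# – C## – E# – G# – B##.
The bottom of that stack, A#, is the root (this is A# dominant seventh sharp nine).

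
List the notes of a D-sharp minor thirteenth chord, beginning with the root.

D-sharp minor thirteenth is a minor thirteenth built on D#.
Root: D#
Minor 3rd (3rd): F#
Perfect 5th (5th): A#
Minor 7th (7th): C#
Major 9th (9th): E#
Perfect 11th (11th): G#
Major 13th (13th): B#

D#  F#  A#  C#  E#  G#  B#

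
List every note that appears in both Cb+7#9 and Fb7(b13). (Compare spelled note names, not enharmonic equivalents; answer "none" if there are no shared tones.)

Cb

Cb+7#9: Cb Eb G Bbb D
Fb7(b13): Fb Ab Cb Ebb Dbb
Common to both → Cb.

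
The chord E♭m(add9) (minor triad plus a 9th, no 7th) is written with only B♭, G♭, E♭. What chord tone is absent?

E♭m(add9) = E♭, G♭, B♭, F. The voicing lacks the 9th (major 9th), F.

F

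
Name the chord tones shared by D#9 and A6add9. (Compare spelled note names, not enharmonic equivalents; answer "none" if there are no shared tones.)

C♯

D#9 = D♯, F𝄪, A♯, C♯, E♯.
A6add9 = A, C♯, E, F♯, B.
Shared: C♯.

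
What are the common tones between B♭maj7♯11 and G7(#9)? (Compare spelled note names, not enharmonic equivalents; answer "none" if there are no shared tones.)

D – F

B♭maj7♯11: Bb D F A E
G7(#9): G B D F A#
Common to both → D, F.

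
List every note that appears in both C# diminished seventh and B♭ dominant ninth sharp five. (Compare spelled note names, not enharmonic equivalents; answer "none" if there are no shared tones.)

C# diminished seventh = C-sharp, E, G, B-flat.
B♭ dominant ninth sharp five = B-flat, D, F-sharp, A-flat, C.
Shared: B-flat.

B-flat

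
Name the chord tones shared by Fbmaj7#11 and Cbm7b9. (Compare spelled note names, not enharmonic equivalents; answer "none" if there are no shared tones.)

C♭

Fbmaj7#11: F♭ A♭ C♭ E♭ B♭
Cbm7b9: C♭ E𝄫 G♭ B𝄫 D𝄫
Common to both → C♭.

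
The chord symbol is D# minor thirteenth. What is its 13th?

D# minor thirteenth is built on D-sharp; its 13th is a major 13th above the root.
A sixth above D uses the letter B, and the major 13th above D-sharp is B-sharp.

B-sharp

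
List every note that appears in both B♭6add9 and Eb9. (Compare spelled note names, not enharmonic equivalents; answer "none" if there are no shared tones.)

B♭6add9: Bb D F G C
Eb9: Eb G Bb Db F
Common to both → Bb, F, G.

Bb  F  G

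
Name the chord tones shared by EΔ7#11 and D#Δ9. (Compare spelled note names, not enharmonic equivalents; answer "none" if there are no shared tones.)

EΔ7#11: E G# B D# A#
D#Δ9: D# F## A# C## E#
Common to both → D#, A#.

D#, A#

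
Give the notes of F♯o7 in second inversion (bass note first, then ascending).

F♯o7 = F#–A–C–Eb; second inversion → fifth (C) lowest.

C, Eb, F#, A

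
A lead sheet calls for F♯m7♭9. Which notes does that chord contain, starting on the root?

F#, A, C#, E, G

Root F#, quality minor seventh flat nine:
F# — root
A — minor 3rd
C# — perfect 5th
E — minor 7th
G — minor 9th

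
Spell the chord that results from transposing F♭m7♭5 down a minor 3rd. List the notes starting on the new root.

D♭, F♭, A𝄫, C♭

Transposed root: F♭ → D♭ (minor 3rd down). So we spell D♭ half-diminished seventh:
root → D♭
3rd (minor 3rd) → F♭
5th (diminished 5th) → A𝄫
7th (minor 7th) → C♭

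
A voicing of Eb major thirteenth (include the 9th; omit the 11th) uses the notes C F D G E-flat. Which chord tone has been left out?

Eb major thirteenth = E-flat, G, B-flat, D, F, C. The voicing lacks the 5th (perfect 5th), B-flat.

B-flat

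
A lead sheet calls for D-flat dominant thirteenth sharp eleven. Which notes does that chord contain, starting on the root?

D-flat, F, A-flat, C-flat, E-flat, G, B-flat

Root D-flat, quality dominant thirteenth sharp eleven:
Root: D-flat
Major 3rd (3rd): F
Perfect 5th (5th): A-flat
Minor 7th (7th): C-flat
Major 9th (9th): E-flat
Augmented 11th (11th): G
Major 13th (13th): B-flat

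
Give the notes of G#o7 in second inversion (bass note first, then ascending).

G#o7 = G#–B–D–F; second inversion → fifth (D) lowest.

D – F – G# – B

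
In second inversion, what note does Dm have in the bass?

Dm in root position is D–F–A.
Second inversion places the fifth in the bass, which is A.

A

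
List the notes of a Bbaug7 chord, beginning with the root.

Bb, D, F#, Ab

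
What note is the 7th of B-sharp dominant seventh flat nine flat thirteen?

Root of B-sharp dominant seventh flat nine flat thirteen = B-sharp. The 7th is a minor 7th: B-sharp up a minor 7th → A-sharp.

A-sharp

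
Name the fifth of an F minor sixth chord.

C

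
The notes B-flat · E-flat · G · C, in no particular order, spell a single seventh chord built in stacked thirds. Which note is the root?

Stacking in thirds gives C – E-flat – G – B-flat, so C is the root — C minor seventh.

C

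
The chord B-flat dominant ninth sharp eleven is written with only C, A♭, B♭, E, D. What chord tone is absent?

F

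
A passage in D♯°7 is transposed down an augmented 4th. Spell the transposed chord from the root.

An augmented 4th down from D# is A, so the new chord is A diminished seventh.
root → A
3rd (minor 3rd) → C
5th (diminished 5th) → Eb
7th (diminished 7th) → Gb

A, C, Eb, Gb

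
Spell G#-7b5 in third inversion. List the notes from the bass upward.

F#, G#, B, D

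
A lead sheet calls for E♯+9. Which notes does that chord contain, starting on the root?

E♯ G𝄪 B𝄪 D♯ F𝄪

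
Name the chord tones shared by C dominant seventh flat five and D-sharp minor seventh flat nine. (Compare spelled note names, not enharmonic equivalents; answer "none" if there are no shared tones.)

E

C dominant seventh flat five = C, E, G-flat, B-flat.
D-sharp minor seventh flat nine = D-sharp, F-sharp, A-sharp, C-sharp, E.
Shared: E.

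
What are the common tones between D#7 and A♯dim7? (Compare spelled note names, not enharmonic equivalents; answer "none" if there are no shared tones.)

A# C#

D#7 = D#, F##, A#, C#.
A♯dim7 = A#, C#, E, G.
Shared: A#, C#.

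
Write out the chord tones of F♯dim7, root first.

F# A C Eb

F♯dim7: diminished seventh on F#.
- root: F#
- minor 3rd: A
- diminished 5th: C
- diminished 7th: Eb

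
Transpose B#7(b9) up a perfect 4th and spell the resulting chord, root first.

E#, G##, B#, D#, F#

B# up a perfect 4th → E#. New chord: E# dominant seventh flat nine.
root → E#
3rd (major 3rd) → G##
5th (perfect 5th) → B#
7th (minor 7th) → D#
9th (minor 9th) → F#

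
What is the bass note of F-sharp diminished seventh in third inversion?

F-sharp diminished seventh = F#–A–C–Eb. Third inversion → seventh in the bass = Eb.

Eb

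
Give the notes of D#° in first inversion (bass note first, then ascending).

F#  A  D#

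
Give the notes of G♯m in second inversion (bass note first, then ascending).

G♯m = G#–B–D#; second inversion → fifth (D#) lowest.

D#  G#  B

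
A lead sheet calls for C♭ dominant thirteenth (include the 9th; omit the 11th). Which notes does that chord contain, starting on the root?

Root Cb, quality dominant thirteenth:
Root: Cb
Major 3rd (3rd): Eb
Perfect 5th (5th): Gb
Minor 7th (7th): Bbb
Major 9th (9th): Db
Major 13th (13th): Ab

Cb Eb Gb Bbb Db Ab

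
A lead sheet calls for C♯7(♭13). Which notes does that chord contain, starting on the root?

C♯7(♭13): dominant seventh flat thirteen on C#.
C# — root
E# — major 3rd
G# — perfect 5th
B — minor 7th
A — minor 13th

C# – E# – G# – B – A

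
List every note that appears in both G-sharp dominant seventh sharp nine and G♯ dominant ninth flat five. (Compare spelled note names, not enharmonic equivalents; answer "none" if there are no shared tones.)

G-sharp, B-sharp, F-sharp

G-sharp dominant seventh sharp nine: G-sharp B-sharp D-sharp F-sharp A-double-sharp
G♯ dominant ninth flat five: G-sharp B-sharp D F-sharp A-sharp
Common to both → G-sharp, B-sharp, F-sharp.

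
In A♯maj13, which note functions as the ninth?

B#

A♯maj13 is built on A#; its 9th is a major 9th above the root.
A second above A uses the letter B, and the major 9th above A# is B#.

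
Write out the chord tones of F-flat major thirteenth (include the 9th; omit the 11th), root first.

F-flat A-flat C-flat E-flat G-flat D-flat

Root F-flat, quality major thirteenth:
F-flat — root
A-flat — major 3rd
C-flat — perfect 5th
E-flat — major 7th
G-flat — major 9th
D-flat — major 13th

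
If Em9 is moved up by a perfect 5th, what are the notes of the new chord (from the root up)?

B  D  F♯  A  C♯

A perfect 5th up from E is B, so the new chord is B minor ninth.
B — root
D — minor 3rd
F♯ — perfect 5th
A — minor 7th
C♯ — major 9th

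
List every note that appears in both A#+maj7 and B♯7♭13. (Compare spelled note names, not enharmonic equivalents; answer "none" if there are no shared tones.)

A#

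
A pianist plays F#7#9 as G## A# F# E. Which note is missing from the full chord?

F#7#9 = F#, A#, C#, E, G##. The voicing lacks the 5th (perfect 5th), C#.

C#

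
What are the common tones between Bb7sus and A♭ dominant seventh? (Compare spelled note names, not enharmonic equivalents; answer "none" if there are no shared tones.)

Eb Ab

Bb7sus: Bb Eb F Ab
A♭ dominant seventh: Ab C Eb Gb
Common to both → Eb, Ab.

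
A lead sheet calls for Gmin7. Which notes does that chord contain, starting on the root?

G Bb D F

Gmin7: minor seventh on G.
Root: G
Minor 3rd (3rd): Bb
Perfect 5th (5th): D
Minor 7th (7th): F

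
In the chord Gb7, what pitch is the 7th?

F♭

Gb7 is built on G♭; its 7th is a minor 7th above the root.
A seventh above G uses the letter F, and the minor 7th above G♭ is F♭.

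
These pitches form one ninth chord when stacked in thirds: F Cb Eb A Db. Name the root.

Arranged so that each adjacent pair is a third by letter name: Db – F – A – Cb – Eb.
The bottom of that stack, Db, is the root (this is Db dominant ninth sharp five).

Db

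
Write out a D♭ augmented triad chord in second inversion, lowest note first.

A, D-flat, F

D♭ augmented triad = D-flat–F–A; second inversion → fifth (A) lowest.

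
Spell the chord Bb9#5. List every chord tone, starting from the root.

B♭, D, F♯, A♭, C

Bb9#5: dominant ninth sharp five on B♭.
- root: B♭
- major 3rd: D
- augmented 5th: F♯
- minor 7th: A♭
- major 9th: C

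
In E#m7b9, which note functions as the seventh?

Root of E#m7b9 = E#. The 7th is a minor 7th: E# up a minor 7th → D#.

D#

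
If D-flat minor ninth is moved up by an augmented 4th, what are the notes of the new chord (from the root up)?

G, B-flat, D, F, A

D-flat up an augmented 4th → G. New chord: G minor ninth.
root → G
3rd (minor 3rd) → B-flat
5th (perfect 5th) → D
7th (minor 7th) → F
9th (major 9th) → A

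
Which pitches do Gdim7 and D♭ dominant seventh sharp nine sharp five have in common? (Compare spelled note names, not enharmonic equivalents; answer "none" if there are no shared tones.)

Gdim7 = G, Bb, Db, Fb.
D♭ dominant seventh sharp nine sharp five = Db, F, A, Cb, E.
Shared: Db.

Db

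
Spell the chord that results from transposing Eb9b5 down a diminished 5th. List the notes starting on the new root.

Transposed root: E♭ → A (diminished 5th down). So we spell A dominant ninth flat five:
A — root
C♯ — major 3rd
E♭ — diminished 5th
G — minor 7th
B — major 9th

A, C♯, E♭, G, B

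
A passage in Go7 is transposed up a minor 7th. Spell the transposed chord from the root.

F  Ab  Cb  Ebb

Transposed root: G → F (minor 7th up). So we spell F diminished seventh:
- root: F
- minor 3rd: Ab
- diminished 5th: Cb
- diminished 7th: Ebb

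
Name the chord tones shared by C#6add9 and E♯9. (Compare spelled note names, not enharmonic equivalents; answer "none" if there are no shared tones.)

E#, D#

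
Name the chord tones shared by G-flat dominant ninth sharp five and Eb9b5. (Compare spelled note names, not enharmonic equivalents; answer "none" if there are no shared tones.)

none

G-flat dominant ninth sharp five: G♭ B♭ D F♭ A♭
Eb9b5: E♭ G B𝄫 D♭ F
Common to both → none.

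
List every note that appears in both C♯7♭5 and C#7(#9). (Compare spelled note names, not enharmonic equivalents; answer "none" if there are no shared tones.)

C♯7♭5 = C#, E#, G, B.
C#7(#9) = C#, E#, G#, B, D##.
Shared: C#, E#, B.

C# E# B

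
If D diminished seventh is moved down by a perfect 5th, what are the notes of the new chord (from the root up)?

Transposed root: D → G (perfect 5th down). So we spell G diminished seventh:
root → G
3rd (minor 3rd) → B-flat
5th (diminished 5th) → D-flat
7th (diminished 7th) → F-flat

G – B-flat – D-flat – F-flat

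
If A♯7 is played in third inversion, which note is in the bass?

A♯7 = A#–C##–E#–G#. Third inversion → seventh in the bass = G#.

G#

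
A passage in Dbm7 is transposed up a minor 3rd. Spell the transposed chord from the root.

Transposed root: D♭ → F♭ (minor 3rd up). So we spell F♭ minor seventh:
root → F♭
3rd (minor 3rd) → A𝄫
5th (perfect 5th) → C♭
7th (minor 7th) → E𝄫

F♭, A𝄫, C♭, E𝄫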